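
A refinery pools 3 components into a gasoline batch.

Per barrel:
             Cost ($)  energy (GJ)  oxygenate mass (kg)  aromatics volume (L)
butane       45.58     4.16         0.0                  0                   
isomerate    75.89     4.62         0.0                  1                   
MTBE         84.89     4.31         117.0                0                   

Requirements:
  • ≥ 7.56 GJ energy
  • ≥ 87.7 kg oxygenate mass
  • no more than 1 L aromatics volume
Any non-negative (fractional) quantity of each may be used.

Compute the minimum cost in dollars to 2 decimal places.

Let x1 = barrels of butane, x2 = barrels of isomerate, x3 = barrels of MTBE.
Minimize 45.58x1 + 75.89x2 + 84.89x3 with:
  4.16x1 + 4.62x2 + 4.31x3 ≥ 7.56   (energy)
  117x3 ≥ 87.7   (oxygenate mass)
  1x2 ≤ 1   (aromatics volume)
  x1, x2, x3 ≥ 0.
At the optimum only butane, MTBE are positive (isomerate = 0). Binding constraints: energy and oxygenate mass.
So butane = 1.0407 barrels, MTBE = 0.74957 barrels.
Objective = 45.58·1.0407 + 84.89·0.74957 = 111.0661.

$111.07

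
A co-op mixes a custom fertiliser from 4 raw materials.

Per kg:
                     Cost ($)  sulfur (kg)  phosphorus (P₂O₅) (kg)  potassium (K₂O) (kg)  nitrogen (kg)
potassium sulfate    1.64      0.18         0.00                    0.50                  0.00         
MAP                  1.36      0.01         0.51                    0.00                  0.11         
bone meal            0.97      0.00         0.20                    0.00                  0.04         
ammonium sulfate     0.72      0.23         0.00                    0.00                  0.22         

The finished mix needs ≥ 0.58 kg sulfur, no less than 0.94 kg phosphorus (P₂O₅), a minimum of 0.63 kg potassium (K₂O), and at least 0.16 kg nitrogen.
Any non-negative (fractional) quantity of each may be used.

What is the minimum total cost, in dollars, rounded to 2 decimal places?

$5.62

This is a linear program. Let x1 = kg of potassium sulfate, x2 = kg of MAP, x3 = kg of bone meal, x4 = kg of ammonium sulfate.
Minimize 1.64x1 + 1.36x2 + 0.97x3 + 0.72x4 subject to:
  0.18x1 + 0.01x2 + 0.23x4 ≥ 0.58   (sulfur)
  0.51x2 + 0.2x3 ≥ 0.94   (phosphorus (P₂O₅))
  0.5x1 ≥ 0.63   (potassium (K₂O))
  0.11x2 + 0.04x3 + 0.22x4 ≥ 0.16   (nitrogen)
  x1, x2, x3, x4 ≥ 0.
The optimal basis is {potassium sulfate, MAP, ammonium sulfate}; bone meal drops out. Binding constraints: sulfur, phosphorus (P₂O₅), potassium (K₂O).
Optimal quantities: potassium sulfate = 1.26 kg, MAP = 1.843 kg, ammonium sulfate = 1.456 kg.
Total cost: 1.64·1.26 + 1.36·1.843 + 0.72·1.456 = 5.6212.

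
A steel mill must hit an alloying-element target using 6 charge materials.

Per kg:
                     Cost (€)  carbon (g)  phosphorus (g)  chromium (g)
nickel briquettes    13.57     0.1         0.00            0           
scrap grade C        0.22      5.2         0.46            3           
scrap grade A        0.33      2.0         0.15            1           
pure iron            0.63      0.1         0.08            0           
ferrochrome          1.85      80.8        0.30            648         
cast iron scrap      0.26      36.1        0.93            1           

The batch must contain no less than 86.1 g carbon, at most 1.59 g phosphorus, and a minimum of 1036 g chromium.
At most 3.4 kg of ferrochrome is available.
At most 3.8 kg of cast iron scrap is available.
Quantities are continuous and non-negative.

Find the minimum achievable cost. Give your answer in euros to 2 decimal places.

Let x1 = kg of nickel briquettes, x2 = kg of scrap grade C, x3 = kg of scrap grade A, x4 = kg of pure iron, x5 = kg of ferrochrome, x6 = kg of cast iron scrap.
Minimize 13.57x1 + 0.22x2 + 0.33x3 + 0.63x4 + 1.85x5 + 0.26x6 subject to:
  0.1x1 + 5.2x2 + 2x3 + 0.1x4 + 80.8x5 + 36.1x6 ≥ 86.1   (carbon)
  0.46x2 + 0.15x3 + 0.08x4 + 0.3x5 + 0.93x6 ≤ 1.59   (phosphorus)
  3x2 + 1x3 + 648x5 + 1x6 ≥ 1036   (chromium)
  x5 ≤ 3.4
  x6 ≤ 3.8
  x1, x2, x3, x4, x5, x6 ≥ 0.
The minimum-cost mix takes nothing from nickel briquettes, scrap grade C, scrap grade A, pure iron, cast iron scrap — only ferrochrome. The chromium requirement is met with equality.
Optimal quantities: ferrochrome = 1.599 kg.
Total cost: 1.85·1.599 = 2.9582.

€2.96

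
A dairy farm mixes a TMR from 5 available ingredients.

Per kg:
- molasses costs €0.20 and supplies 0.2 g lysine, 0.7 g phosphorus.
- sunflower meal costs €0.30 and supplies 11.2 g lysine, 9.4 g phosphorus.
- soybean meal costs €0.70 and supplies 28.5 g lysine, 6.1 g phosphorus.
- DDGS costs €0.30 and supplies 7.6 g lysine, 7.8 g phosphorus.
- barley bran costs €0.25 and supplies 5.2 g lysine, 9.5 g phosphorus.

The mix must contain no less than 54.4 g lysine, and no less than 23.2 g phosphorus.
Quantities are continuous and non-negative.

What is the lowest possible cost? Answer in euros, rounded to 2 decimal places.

€1.38

This is a linear program. Let x1 = kg of molasses, x2 = kg of sunflower meal, x3 = kg of soybean meal, x4 = kg of DDGS, x5 = kg of barley bran.
Minimise 0.2x1 + 0.3x2 + 0.7x3 + 0.3x4 + 0.25x5 with:
  0.2x1 + 11.2x2 + 28.5x3 + 7.6x4 + 5.2x5 ≥ 54.4   (lysine)
  0.7x1 + 9.4x2 + 6.1x3 + 7.8x4 + 9.5x5 ≥ 23.2   (phosphorus)
  x1, x2, x3, x4, x5 ≥ 0.
The cheapest feasible vertex uses only sunflower meal, soybean meal; molasses, DDGS, barley bran are not used. There the lysine and phosphorus constraints are tight.
Optimal quantities: sunflower meal = 1.65 kg, soybean meal = 1.26 kg.
Objective = 0.3·1.65 + 0.7·1.26 = 1.3770.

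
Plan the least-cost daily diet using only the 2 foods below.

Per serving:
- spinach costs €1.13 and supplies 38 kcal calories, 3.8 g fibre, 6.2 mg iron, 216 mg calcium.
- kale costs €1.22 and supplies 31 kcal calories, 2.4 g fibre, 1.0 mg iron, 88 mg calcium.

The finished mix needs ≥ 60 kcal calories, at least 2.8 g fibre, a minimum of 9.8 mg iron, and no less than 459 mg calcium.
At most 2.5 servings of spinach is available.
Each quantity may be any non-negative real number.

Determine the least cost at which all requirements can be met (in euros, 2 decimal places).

Treat it as an LP. Let x1 = servings of spinach, x2 = servings of kale.
Minimise 1.13x1 + 1.22x2 with:
  38x1 + 31x2 ≥ 60   (calories)
  3.8x1 + 2.4x2 ≥ 2.8   (fibre)
  6.2x1 + 1x2 ≥ 9.8   (iron)
  216x1 + 88x2 ≥ 459   (calcium)
  x1 ≤ 2.5
  x1, x2 ≥ 0.
The cheapest feasible vertex uses only spinach; kale is not used. Binding constraint: calcium.
That vertex is x1 = 2.125.
Objective = 1.13·2.125 = 2.4013.

€2.40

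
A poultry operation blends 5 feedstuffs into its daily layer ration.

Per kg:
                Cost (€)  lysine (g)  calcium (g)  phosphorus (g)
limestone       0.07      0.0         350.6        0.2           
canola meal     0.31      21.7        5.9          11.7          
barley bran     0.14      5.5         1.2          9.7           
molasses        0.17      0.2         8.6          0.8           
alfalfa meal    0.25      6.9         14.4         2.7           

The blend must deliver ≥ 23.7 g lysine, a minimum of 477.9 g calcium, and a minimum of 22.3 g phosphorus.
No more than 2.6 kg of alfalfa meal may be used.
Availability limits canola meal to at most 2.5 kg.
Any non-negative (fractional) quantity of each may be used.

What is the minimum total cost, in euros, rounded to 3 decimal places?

Treat it as an LP. Let x1 = kg of limestone, x2 = kg of canola meal, x3 = kg of barley bran, x4 = kg of molasses, x5 = kg of alfalfa meal.
min 0.07x1 + 0.31x2 + 0.14x3 + 0.17x4 + 0.25x5 with:
  21.7x2 + 5.5x3 + 0.2x4 + 6.9x5 ≥ 23.7   (lysine)
  350.6x1 + 5.9x2 + 1.2x3 + 8.6x4 + 14.4x5 ≥ 477.9   (calcium)
  0.2x1 + 11.7x2 + 9.7x3 + 0.8x4 + 2.7x5 ≥ 22.3   (phosphorus)
  x5 ≤ 2.6
  x2 ≤ 2.5
  x1, x2, x3, x4, x5 ≥ 0.
The optimal basis is {limestone, canola meal, barley bran}; molasses, alfalfa meal drop out. Binding constraints: lysine, calcium, phosphorus.
That vertex is x1 = 1.346, x2 = 0.7439, x3 = 1.374.
Objective = 0.07·1.346 + 0.31·0.7439 + 0.14·1.374 = 0.51719.

€0.517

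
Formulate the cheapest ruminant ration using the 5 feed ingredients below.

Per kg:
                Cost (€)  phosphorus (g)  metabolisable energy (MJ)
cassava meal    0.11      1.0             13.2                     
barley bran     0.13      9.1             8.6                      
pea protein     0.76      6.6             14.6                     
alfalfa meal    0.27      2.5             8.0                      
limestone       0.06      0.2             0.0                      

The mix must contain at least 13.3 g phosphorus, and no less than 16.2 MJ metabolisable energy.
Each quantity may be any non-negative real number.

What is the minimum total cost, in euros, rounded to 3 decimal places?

Let x1 = kg of cassava meal, x2 = kg of barley bran, x3 = kg of pea protein, x4 = kg of alfalfa meal, x5 = kg of limestone.
Minimise 0.11x1 + 0.13x2 + 0.76x3 + 0.27x4 + 0.06x5 with:
  1x1 + 9.1x2 + 6.6x3 + 2.5x4 + 0.2x5 ≥ 13.3   (phosphorus)
  13.2x1 + 8.6x2 + 14.6x3 + 8x4 ≥ 16.2   (metabolisable energy)
  x1, x2, x3, x4, x5 ≥ 0.
The optimal basis is {cassava meal, barley bran}; pea protein, alfalfa meal, limestone drop out. There the phosphorus and metabolisable energy constraints are tight.
So cassava meal = 0.2963 kg, barley bran = 1.429 kg.
Objective = 0.11·0.2963 + 0.13·1.429 = 0.21836.

€0.218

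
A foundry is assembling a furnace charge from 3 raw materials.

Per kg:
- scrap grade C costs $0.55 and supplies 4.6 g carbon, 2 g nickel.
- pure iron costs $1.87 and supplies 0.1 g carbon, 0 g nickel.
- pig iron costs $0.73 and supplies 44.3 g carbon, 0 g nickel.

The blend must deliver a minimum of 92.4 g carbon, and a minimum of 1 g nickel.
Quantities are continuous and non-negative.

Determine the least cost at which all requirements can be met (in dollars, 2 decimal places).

$1.76

Let x1 = kg of scrap grade C, x2 = kg of pure iron, x3 = kg of pig iron.
Minimise 0.55x1 + 1.87x2 + 0.73x3 with:
  4.6x1 + 0.1x2 + 44.3x3 ≥ 92.4   (carbon)
  2x1 ≥ 1   (nickel)
  x1, x2, x3 ≥ 0.
The minimum-cost mix takes nothing from pure iron — only scrap grade C, pig iron. There the carbon and nickel constraints are tight.
So scrap grade C = 0.5 kg, pig iron = 2.034 kg.
Objective = 0.55·0.5 + 0.73·2.034 = 1.7598.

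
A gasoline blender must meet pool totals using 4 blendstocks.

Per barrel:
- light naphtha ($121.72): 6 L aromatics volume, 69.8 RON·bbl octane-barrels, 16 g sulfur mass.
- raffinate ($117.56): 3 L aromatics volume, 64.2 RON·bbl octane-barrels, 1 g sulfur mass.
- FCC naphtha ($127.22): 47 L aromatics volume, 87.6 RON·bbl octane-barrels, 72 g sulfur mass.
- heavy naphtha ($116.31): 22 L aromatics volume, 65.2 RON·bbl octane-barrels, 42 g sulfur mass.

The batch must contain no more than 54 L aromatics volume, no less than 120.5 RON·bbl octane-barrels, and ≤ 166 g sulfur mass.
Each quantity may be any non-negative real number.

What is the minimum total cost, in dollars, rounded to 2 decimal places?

Let x1 = barrels of light naphtha, x2 = barrels of raffinate, x3 = barrels of FCC naphtha, x4 = barrels of heavy naphtha.
Minimise 121.72x1 + 117.56x2 + 127.22x3 + 116.31x4 s.t.:
  6x1 + 3x2 + 47x3 + 22x4 ≤ 54   (aromatics volume)
  69.8x1 + 64.2x2 + 87.6x3 + 65.2x4 ≥ 120.5   (octane-barrels)
  16x1 + 1x2 + 72x3 + 42x4 ≤ 166   (sulfur mass)
  x1, x2, x3, x4 ≥ 0.
The optimal basis is {light naphtha, FCC naphtha}; raffinate, heavy naphtha drop out. The aromatics volume and octane-barrels requirements are met with equality.
Optimal quantities: light naphtha = 0.33869 barrels, FCC naphtha = 1.1057 barrels.
Hence cost = 121.72·0.33869 + 127.22·1.1057 = $181.8925.

$181.89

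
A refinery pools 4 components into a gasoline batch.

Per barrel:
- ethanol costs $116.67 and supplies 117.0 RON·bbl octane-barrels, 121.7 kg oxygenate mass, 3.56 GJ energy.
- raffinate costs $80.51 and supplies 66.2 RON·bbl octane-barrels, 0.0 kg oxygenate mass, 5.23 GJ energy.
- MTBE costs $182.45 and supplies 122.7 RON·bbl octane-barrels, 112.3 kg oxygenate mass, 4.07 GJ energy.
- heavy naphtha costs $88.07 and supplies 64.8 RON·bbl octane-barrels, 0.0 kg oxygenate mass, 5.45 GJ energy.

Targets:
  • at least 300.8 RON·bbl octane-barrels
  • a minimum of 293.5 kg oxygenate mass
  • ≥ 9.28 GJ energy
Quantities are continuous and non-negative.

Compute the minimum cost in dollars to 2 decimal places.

$300.53

This is a linear program. Let x1 = barrels of ethanol, x2 = barrels of raffinate, x3 = barrels of MTBE, x4 = barrels of heavy naphtha.
Minimize 116.67x1 + 80.51x2 + 182.45x3 + 88.07x4 with:
  117x1 + 66.2x2 + 122.7x3 + 64.8x4 ≥ 300.8   (octane-barrels)
  121.7x1 + 112.3x3 ≥ 293.5   (oxygenate mass)
  3.56x1 + 5.23x2 + 4.07x3 + 5.45x4 ≥ 9.28   (energy)
  x1, x2, x3, x4 ≥ 0.
The minimum-cost mix takes nothing from MTBE, heavy naphtha — only ethanol, raffinate. Binding constraints: octane-barrels and energy.
Solving gives x1 = 2.54851, x2 = 0.0396345.
Objective = 116.67·2.54851 + 80.51·0.0396345 = 300.5256.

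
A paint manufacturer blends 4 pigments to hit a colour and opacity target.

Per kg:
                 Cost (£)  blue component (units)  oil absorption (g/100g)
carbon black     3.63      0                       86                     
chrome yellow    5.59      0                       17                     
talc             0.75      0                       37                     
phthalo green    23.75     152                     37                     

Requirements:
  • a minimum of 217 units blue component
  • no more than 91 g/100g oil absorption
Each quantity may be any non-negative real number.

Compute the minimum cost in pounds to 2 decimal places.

Let x1 = kg of carbon black, x2 = kg of chrome yellow, x3 = kg of talc, x4 = kg of phthalo green.
min 3.63x1 + 5.59x2 + 0.75x3 + 23.75x4 subject to:
  152x4 ≥ 217   (blue component)
  86x1 + 17x2 + 37x3 + 37x4 ≤ 91   (oil absorption)
  x1, x2, x3, x4 ≥ 0.
The minimum-cost mix takes nothing from carbon black, chrome yellow, talc — only phthalo green. There the blue component constraint is tight.
So phthalo green = 1.4276 kg.
Cost = 23.75·1.4276 = 33.9055.

£33.91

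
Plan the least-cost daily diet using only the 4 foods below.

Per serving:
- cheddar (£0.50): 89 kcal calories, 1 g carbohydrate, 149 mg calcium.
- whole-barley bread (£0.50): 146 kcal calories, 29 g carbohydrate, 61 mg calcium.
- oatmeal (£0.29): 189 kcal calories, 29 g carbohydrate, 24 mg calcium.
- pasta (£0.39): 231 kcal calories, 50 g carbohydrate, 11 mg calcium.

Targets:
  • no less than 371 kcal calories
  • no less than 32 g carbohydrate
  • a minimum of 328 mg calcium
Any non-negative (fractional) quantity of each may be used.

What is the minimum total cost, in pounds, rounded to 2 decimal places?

£1.32

Set it up as a linear program. Let x1 = servings of cheddar, x2 = servings of whole-barley bread, x3 = servings of oatmeal, x4 = servings of pasta.
Minimise 0.5x1 + 0.5x2 + 0.29x3 + 0.39x4 with:
  89x1 + 146x2 + 189x3 + 231x4 ≥ 371   (calories)
  1x1 + 29x2 + 29x3 + 50x4 ≥ 32   (carbohydrate)
  149x1 + 61x2 + 24x3 + 11x4 ≥ 328   (calcium)
  x1, x2, x3, x4 ≥ 0.
The minimum-cost mix takes nothing from whole-barley bread — only cheddar, oatmeal, pasta. The calories, carbohydrate, calcium requirements are met with equality.
Optimal quantities: cheddar = 2.049 servings, oatmeal = 0.9134 servings, pasta = 0.06923 servings.
Hence cost = 0.5·2.049 + 0.29·0.9134 + 0.39·0.06923 = £1.3164.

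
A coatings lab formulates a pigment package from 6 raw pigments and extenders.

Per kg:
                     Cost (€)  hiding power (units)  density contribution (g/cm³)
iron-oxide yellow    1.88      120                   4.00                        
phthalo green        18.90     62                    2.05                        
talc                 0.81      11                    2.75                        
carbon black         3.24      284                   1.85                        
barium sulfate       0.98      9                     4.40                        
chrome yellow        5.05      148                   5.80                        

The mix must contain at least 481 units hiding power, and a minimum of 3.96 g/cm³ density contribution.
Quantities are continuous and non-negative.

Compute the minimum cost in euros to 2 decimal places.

€5.62

This is a linear program. Let x1 = kg of iron-oxide yellow, x2 = kg of phthalo green, x3 = kg of talc, x4 = kg of carbon black, x5 = kg of barium sulfate, x6 = kg of chrome yellow.
Minimize 1.88x1 + 18.9x2 + 0.81x3 + 3.24x4 + 0.98x5 + 5.05x6 with:
  120x1 + 62x2 + 11x3 + 284x4 + 9x5 + 148x6 ≥ 481   (hiding power)
  4x1 + 2.05x2 + 2.75x3 + 1.85x4 + 4.4x5 + 5.8x6 ≥ 3.96   (density contribution)
  x1, x2, x3, x4, x5, x6 ≥ 0.
The minimum-cost mix takes nothing from phthalo green, talc, barium sulfate, chrome yellow — only iron-oxide yellow, carbon black. The hiding power and density contribution requirements are met with equality.
That vertex is x1 = 0.2569, x4 = 1.585.
Hence cost = 1.88·0.2569 + 3.24·1.585 = €5.6184.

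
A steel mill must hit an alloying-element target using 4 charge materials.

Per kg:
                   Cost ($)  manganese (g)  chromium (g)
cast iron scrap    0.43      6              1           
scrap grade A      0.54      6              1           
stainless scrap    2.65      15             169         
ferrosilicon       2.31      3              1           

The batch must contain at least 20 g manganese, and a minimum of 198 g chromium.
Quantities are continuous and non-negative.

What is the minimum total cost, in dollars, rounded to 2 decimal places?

$3.27

Set it up as a linear program. Let x1 = kg of cast iron scrap, x2 = kg of scrap grade A, x3 = kg of stainless scrap, x4 = kg of ferrosilicon.
min 0.43x1 + 0.54x2 + 2.65x3 + 2.31x4 subject to:
  6x1 + 6x2 + 15x3 + 3x4 ≥ 20   (manganese)
  1x1 + 1x2 + 169x3 + 1x4 ≥ 198   (chromium)
  x1, x2, x3, x4 ≥ 0.
The cheapest feasible vertex uses only cast iron scrap, stainless scrap; scrap grade A, ferrosilicon are not used. Binding constraints: manganese and chromium.
Solving gives x1 = 0.4104, x3 = 1.169.
Objective = 0.43·0.4104 + 2.65·1.169 = 3.2743.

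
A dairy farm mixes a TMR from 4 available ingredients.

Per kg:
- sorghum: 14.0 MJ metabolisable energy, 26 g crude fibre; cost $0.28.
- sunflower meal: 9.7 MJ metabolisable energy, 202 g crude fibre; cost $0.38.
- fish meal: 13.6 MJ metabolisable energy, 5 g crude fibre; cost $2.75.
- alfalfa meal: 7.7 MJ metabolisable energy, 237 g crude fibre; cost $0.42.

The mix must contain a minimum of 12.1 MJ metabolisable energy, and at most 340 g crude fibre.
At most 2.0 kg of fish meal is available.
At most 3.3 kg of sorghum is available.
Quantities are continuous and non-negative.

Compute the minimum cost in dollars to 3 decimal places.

$0.242

This is a linear program. Let x1 = kg of sorghum, x2 = kg of sunflower meal, x3 = kg of fish meal, x4 = kg of alfalfa meal.
Minimise 0.28x1 + 0.38x2 + 2.75x3 + 0.42x4 s.t.:
  14x1 + 9.7x2 + 13.6x3 + 7.7x4 ≥ 12.1   (metabolisable energy)
  26x1 + 202x2 + 5x3 + 237x4 ≤ 340   (crude fibre)
  x3 ≤ 2
  x1 ≤ 3.3
  x1, x2, x3, x4 ≥ 0.
At the optimum only sorghum is positive (sunflower meal, fish meal, alfalfa meal = 0). Binding constraint: metabolisable energy.
Optimal quantities: sorghum = 0.8643 kg.
Hence cost = 0.28·0.8643 = $0.24200.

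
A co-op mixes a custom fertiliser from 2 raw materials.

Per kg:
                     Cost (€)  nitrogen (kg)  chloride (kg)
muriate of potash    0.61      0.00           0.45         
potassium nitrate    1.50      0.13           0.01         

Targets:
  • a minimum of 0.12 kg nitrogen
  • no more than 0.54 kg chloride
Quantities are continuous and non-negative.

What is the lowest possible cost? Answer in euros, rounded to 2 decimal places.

€1.38

Set it up as a linear program. Let x1 = kg of muriate of potash, x2 = kg of potassium nitrate.
min 0.61x1 + 1.5x2 with:
  0.13x2 ≥ 0.12   (nitrogen)
  0.45x1 + 0.01x2 ≤ 0.54   (chloride)
  x1, x2 ≥ 0.
The cheapest feasible vertex uses only potassium nitrate; muriate of potash is not used. There the nitrogen constraint is tight.
That vertex is x2 = 0.9231.
Total cost: 1.5·0.9231 = 1.3847.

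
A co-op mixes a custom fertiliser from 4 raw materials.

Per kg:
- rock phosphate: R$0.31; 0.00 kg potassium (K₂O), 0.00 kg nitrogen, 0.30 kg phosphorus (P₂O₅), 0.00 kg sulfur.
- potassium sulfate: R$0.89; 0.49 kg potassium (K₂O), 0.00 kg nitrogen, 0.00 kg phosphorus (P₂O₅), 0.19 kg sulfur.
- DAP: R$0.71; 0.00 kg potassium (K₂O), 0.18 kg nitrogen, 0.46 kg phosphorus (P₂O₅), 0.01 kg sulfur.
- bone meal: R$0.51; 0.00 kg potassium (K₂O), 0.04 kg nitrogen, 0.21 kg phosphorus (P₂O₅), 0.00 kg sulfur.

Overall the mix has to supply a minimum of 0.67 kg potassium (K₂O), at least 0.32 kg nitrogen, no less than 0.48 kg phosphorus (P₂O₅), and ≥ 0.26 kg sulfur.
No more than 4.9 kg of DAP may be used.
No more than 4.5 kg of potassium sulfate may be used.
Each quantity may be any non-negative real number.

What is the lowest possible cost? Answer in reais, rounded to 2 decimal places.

R$2.48

Let x1 = kg of rock phosphate, x2 = kg of potassium sulfate, x3 = kg of DAP, x4 = kg of bone meal.
Minimize 0.31x1 + 0.89x2 + 0.71x3 + 0.51x4 subject to:
  0.49x2 ≥ 0.67   (potassium (K₂O))
  0.18x3 + 0.04x4 ≥ 0.32   (nitrogen)
  0.3x1 + 0.46x3 + 0.21x4 ≥ 0.48   (phosphorus (P₂O₅))
  0.19x2 + 0.01x3 ≥ 0.26   (sulfur)
  x3 ≤ 4.9
  x2 ≤ 4.5
  x1, x2, x3, x4 ≥ 0.
The minimum-cost mix takes nothing from rock phosphate, bone meal — only potassium sulfate, DAP. There the potassium (K₂O) and nitrogen constraints are tight.
That vertex is x2 = 1.367, x3 = 1.778.
Total cost: 0.89·1.367 + 0.71·1.778 = 2.4790.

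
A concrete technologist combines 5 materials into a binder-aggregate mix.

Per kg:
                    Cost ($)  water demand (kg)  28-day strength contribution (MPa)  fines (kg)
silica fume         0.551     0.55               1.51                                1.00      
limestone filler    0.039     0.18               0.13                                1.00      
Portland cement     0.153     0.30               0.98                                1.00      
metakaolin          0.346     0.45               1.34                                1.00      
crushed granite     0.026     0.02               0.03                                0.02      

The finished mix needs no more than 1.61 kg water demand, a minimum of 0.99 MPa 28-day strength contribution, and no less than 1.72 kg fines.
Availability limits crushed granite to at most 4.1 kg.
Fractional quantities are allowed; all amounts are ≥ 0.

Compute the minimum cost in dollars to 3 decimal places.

$0.170

Let x1 = kg of silica fume, x2 = kg of limestone filler, x3 = kg of Portland cement, x4 = kg of metakaolin, x5 = kg of crushed granite.
min 0.551x1 + 0.039x2 + 0.153x3 + 0.346x4 + 0.026x5 with:
  0.55x1 + 0.18x2 + 0.3x3 + 0.45x4 + 0.02x5 ≤ 1.61   (water demand)
  1.51x1 + 0.13x2 + 0.98x3 + 1.34x4 + 0.03x5 ≥ 0.99   (28-day strength contribution)
  1x1 + 1x2 + 1x3 + 1x4 + 0.02x5 ≥ 1.72   (fines)
  x5 ≤ 4.1
  x1, x2, x3, x4, x5 ≥ 0.
The minimum-cost mix takes nothing from silica fume, metakaolin, crushed granite — only limestone filler, Portland cement. Binding constraints: 28-day strength contribution and fines.
So limestone filler = 0.8184 kg, Portland cement = 0.9016 kg.
Objective = 0.039·0.8184 + 0.153·0.9016 = 0.16986.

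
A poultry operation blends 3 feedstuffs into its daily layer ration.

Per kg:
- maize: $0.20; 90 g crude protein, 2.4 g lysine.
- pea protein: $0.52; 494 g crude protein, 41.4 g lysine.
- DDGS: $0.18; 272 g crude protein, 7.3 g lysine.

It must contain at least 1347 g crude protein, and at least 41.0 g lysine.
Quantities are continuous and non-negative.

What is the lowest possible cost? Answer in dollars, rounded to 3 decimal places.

Let x1 = kg of maize, x2 = kg of pea protein, x3 = kg of DDGS.
Minimise 0.2x1 + 0.52x2 + 0.18x3 with:
  90x1 + 494x2 + 272x3 ≥ 1347   (crude protein)
  2.4x1 + 41.4x2 + 7.3x3 ≥ 41   (lysine)
  x1, x2, x3 ≥ 0.
The cheapest feasible vertex uses only pea protein, DDGS; maize is not used. The crude protein and lysine requirements are met with equality.
Optimal quantities: pea protein = 0.1723 kg, DDGS = 4.639 kg.
Hence cost = 0.52·0.1723 + 0.18·4.639 = $0.92462.

$0.925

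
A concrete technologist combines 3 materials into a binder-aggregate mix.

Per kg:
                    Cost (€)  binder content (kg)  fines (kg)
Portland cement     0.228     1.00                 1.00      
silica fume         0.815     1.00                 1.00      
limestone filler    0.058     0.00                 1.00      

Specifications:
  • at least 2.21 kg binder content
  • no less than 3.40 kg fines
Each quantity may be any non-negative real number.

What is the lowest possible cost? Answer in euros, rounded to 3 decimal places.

Treat it as an LP. Let x1 = kg of Portland cement, x2 = kg of silica fume, x3 = kg of limestone filler.
Minimize 0.228x1 + 0.815x2 + 0.058x3 s.t.:
  1x1 + 1x2 ≥ 2.21   (binder content)
  1x1 + 1x2 + 1x3 ≥ 3.4   (fines)
  x1, x2, x3 ≥ 0.
The optimal basis is {Portland cement, limestone filler}; silica fume drops out. The binder content and fines requirements are met with equality.
That vertex is x1 = 2.21, x3 = 1.19.
Hence cost = 0.228·2.21 + 0.058·1.19 = €0.57290.

€0.573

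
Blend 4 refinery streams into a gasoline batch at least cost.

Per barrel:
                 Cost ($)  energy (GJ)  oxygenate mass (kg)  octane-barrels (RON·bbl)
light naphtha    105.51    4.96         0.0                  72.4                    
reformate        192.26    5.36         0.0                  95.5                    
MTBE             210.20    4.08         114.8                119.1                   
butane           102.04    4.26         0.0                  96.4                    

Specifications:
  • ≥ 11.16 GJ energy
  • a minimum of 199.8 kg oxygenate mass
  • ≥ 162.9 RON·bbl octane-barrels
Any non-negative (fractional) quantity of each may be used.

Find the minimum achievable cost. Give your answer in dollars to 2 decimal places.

$452.18

Let x1 = barrels of light naphtha, x2 = barrels of reformate, x3 = barrels of MTBE, x4 = barrels of butane.
min 105.51x1 + 192.26x2 + 210.2x3 + 102.04x4 s.t.:
  4.96x1 + 5.36x2 + 4.08x3 + 4.26x4 ≥ 11.16   (energy)
  114.8x3 ≥ 199.8   (oxygenate mass)
  72.4x1 + 95.5x2 + 119.1x3 + 96.4x4 ≥ 162.9   (octane-barrels)
  x1, x2, x3, x4 ≥ 0.
The optimal basis is {light naphtha, MTBE}; reformate, butane drop out. Binding constraints: energy and oxygenate mass.
Optimal quantities: light naphtha = 0.81837 barrels, MTBE = 1.7404 barrels.
Total cost: 105.51·0.81837 + 210.2·1.7404 = 452.1783.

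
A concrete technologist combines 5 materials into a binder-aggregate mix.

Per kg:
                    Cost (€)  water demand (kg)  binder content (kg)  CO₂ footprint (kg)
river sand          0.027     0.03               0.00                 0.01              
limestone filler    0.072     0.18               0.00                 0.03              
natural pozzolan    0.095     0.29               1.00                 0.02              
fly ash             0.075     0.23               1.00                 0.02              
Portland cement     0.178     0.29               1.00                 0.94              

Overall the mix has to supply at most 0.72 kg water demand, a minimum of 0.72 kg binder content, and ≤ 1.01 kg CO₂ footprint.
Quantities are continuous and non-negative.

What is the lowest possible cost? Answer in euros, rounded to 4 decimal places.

Treat it as an LP. Let x1 = kg of river sand, x2 = kg of limestone filler, x3 = kg of natural pozzolan, x4 = kg of fly ash, x5 = kg of Portland cement.
Minimise 0.027x1 + 0.072x2 + 0.095x3 + 0.075x4 + 0.178x5 with:
  0.03x1 + 0.18x2 + 0.29x3 + 0.23x4 + 0.29x5 ≤ 0.72   (water demand)
  1x3 + 1x4 + 1x5 ≥ 0.72   (binder content)
  0.01x1 + 0.03x2 + 0.02x3 + 0.02x4 + 0.94x5 ≤ 1.01   (CO₂ footprint)
  x1, x2, x3, x4, x5 ≥ 0.
At the optimum only fly ash is positive (river sand, limestone filler, natural pozzolan, Portland cement = 0). The binder content requirement is met with equality.
That vertex is x4 = 0.72.
Total cost: 0.075·0.72 = 0.054000.

€0.0540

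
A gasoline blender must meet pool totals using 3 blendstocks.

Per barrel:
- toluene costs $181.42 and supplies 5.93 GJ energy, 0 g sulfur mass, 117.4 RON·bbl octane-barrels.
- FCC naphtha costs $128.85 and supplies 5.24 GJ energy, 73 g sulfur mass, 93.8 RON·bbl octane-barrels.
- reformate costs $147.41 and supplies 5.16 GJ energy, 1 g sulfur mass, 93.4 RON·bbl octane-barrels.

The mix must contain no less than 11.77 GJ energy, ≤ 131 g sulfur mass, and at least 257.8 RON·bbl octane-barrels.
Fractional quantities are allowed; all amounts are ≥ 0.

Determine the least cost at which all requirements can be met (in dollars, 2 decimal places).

$369.49

Let x1 = barrels of toluene, x2 = barrels of FCC naphtha, x3 = barrels of reformate.
Minimize 181.42x1 + 128.85x2 + 147.41x3 subject to:
  5.93x1 + 5.24x2 + 5.16x3 ≥ 11.77   (energy)
  73x2 + 1x3 ≤ 131   (sulfur mass)
  117.4x1 + 93.8x2 + 93.4x3 ≥ 257.8   (octane-barrels)
  x1, x2, x3 ≥ 0.
The optimal basis is {toluene, FCC naphtha}; reformate drops out. The sulfur mass and octane-barrels requirements are met with equality.
Solving gives x1 = 0.76213, x2 = 1.7945.
Hence cost = 181.42·0.76213 + 128.85·1.7945 = $369.4869.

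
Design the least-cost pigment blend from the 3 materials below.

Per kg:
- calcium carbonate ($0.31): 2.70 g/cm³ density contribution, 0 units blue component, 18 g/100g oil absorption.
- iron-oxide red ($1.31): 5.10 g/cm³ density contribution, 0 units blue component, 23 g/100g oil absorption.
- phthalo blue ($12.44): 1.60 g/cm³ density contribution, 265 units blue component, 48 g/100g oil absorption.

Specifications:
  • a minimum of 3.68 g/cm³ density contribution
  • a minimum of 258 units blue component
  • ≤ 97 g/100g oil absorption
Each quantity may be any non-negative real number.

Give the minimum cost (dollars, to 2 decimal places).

$12.36

Let x1 = kg of calcium carbonate, x2 = kg of iron-oxide red, x3 = kg of phthalo blue.
min 0.31x1 + 1.31x2 + 12.44x3 with:
  2.7x1 + 5.1x2 + 1.6x3 ≥ 3.68   (density contribution)
  265x3 ≥ 258   (blue component)
  18x1 + 23x2 + 48x3 ≤ 97   (oil absorption)
  x1, x2, x3 ≥ 0.
The optimal basis is {calcium carbonate, phthalo blue}; iron-oxide red drops out. There the density contribution and blue component constraints are tight.
Optimal quantities: calcium carbonate = 0.786 kg, phthalo blue = 0.9736 kg.
Hence cost = 0.31·0.786 + 12.44·0.9736 = $12.3552.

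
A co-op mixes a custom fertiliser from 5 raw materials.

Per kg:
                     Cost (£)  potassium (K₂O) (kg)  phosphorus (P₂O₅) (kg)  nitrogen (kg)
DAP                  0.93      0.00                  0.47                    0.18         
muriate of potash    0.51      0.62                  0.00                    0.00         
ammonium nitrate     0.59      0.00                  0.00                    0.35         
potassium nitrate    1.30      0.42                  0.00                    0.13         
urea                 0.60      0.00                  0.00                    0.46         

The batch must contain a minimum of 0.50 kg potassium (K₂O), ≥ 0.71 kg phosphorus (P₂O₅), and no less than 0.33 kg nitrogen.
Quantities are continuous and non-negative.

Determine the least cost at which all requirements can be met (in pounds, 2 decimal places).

Set it up as a linear program. Let x1 = kg of DAP, x2 = kg of muriate of potash, x3 = kg of ammonium nitrate, x4 = kg of potassium nitrate, x5 = kg of urea.
min 0.93x1 + 0.51x2 + 0.59x3 + 1.3x4 + 0.6x5 with:
  0.62x2 + 0.42x4 ≥ 0.5   (potassium (K₂O))
  0.47x1 ≥ 0.71   (phosphorus (P₂O₅))
  0.18x1 + 0.35x3 + 0.13x4 + 0.46x5 ≥ 0.33   (nitrogen)
  x1, x2, x3, x4, x5 ≥ 0.
The cheapest feasible vertex uses only DAP, muriate of potash, urea; ammonium nitrate, potassium nitrate are not used. Binding constraints: potassium (K₂O), phosphorus (P₂O₅), nitrogen.
Optimal quantities: DAP = 1.511 kg, muriate of potash = 0.8065 kg, urea = 0.1263 kg.
Cost = 0.93·1.511 + 0.51·0.8065 + 0.6·0.1263 = 1.8923.

£1.89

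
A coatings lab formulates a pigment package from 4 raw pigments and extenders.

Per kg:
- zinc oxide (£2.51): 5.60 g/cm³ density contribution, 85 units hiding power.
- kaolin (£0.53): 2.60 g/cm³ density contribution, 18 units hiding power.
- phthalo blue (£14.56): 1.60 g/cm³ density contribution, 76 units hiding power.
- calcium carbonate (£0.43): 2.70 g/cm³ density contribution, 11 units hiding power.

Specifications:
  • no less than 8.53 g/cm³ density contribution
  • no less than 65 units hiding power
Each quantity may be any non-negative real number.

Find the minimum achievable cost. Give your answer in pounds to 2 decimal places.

£1.91

Let x1 = kg of zinc oxide, x2 = kg of kaolin, x3 = kg of phthalo blue, x4 = kg of calcium carbonate.
Minimise 2.51x1 + 0.53x2 + 14.56x3 + 0.43x4 s.t.:
  5.6x1 + 2.6x2 + 1.6x3 + 2.7x4 ≥ 8.53   (density contribution)
  85x1 + 18x2 + 76x3 + 11x4 ≥ 65   (hiding power)
  x1, x2, x3, x4 ≥ 0.
The cheapest feasible vertex uses only kaolin; zinc oxide, phthalo blue, calcium carbonate are not used. The hiding power requirement is met with equality.
So kaolin = 3.611 kg.
Hence cost = 0.53·3.611 = £1.9138.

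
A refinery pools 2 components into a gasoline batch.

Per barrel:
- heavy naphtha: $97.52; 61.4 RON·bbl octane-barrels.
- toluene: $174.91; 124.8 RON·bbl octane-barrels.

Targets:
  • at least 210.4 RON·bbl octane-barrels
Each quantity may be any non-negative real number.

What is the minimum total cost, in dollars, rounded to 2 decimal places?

Treat it as an LP. Let x1 = barrels of heavy naphtha, x2 = barrels of toluene.
Minimise 97.52x1 + 174.91x2 with:
  61.4x1 + 124.8x2 ≥ 210.4   (octane-barrels)
  x1, x2 ≥ 0.
The minimum-cost mix takes nothing from heavy naphtha — only toluene. There the octane-barrels constraint is tight.
Optimal quantities: toluene = 1.6859 barrels.
Total cost: 174.91·1.6859 = 294.8808.

$294.88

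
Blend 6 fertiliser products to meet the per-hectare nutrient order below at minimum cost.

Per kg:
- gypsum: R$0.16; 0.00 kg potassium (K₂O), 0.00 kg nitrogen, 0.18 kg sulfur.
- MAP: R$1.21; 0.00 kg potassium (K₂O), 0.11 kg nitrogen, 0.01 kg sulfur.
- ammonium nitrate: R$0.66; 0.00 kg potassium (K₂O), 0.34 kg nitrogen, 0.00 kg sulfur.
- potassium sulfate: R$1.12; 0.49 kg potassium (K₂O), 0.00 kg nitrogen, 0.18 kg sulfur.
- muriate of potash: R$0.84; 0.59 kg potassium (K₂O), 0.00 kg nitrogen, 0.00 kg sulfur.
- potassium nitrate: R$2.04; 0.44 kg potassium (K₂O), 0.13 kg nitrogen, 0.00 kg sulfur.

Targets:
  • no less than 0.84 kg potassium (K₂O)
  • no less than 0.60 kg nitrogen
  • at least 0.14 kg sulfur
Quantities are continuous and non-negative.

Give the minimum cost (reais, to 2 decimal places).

Set it up as a linear program. Let x1 = kg of gypsum, x2 = kg of MAP, x3 = kg of ammonium nitrate, x4 = kg of potassium sulfate, x5 = kg of muriate of potash, x6 = kg of potassium nitrate.
Minimize 0.16x1 + 1.21x2 + 0.66x3 + 1.12x4 + 0.84x5 + 2.04x6 s.t.:
  0.49x4 + 0.59x5 + 0.44x6 ≥ 0.84   (potassium (K₂O))
  0.11x2 + 0.34x3 + 0.13x6 ≥ 0.6   (nitrogen)
  0.18x1 + 0.01x2 + 0.18x4 ≥ 0.14   (sulfur)
  x1, x2, x3, x4, x5, x6 ≥ 0.
The optimal basis is {gypsum, ammonium nitrate, muriate of potash}; MAP, potassium sulfate, potassium nitrate drop out. There the potassium (K₂O), nitrogen, sulfur constraints are tight.
That vertex is x1 = 0.7778, x3 = 1.765, x5 = 1.424.
Objective = 0.16·0.7778 + 0.66·1.765 + 0.84·1.424 = 2.4855.

R$2.49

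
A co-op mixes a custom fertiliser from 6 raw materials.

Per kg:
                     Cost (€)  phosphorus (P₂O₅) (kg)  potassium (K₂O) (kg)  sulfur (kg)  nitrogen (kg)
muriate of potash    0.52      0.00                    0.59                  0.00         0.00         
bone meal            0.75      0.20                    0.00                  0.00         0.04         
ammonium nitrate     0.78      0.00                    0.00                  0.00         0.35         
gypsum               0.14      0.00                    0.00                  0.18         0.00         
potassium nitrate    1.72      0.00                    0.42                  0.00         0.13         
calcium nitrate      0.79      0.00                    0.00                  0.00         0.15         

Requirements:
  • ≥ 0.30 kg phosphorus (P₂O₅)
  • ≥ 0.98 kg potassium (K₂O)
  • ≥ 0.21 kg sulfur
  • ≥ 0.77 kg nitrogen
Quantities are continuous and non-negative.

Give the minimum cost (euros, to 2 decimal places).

Set it up as a linear program. Let x1 = kg of muriate of potash, x2 = kg of bone meal, x3 = kg of ammonium nitrate, x4 = kg of gypsum, x5 = kg of potassium nitrate, x6 = kg of calcium nitrate.
Minimize 0.52x1 + 0.75x2 + 0.78x3 + 0.14x4 + 1.72x5 + 0.79x6 with:
  0.2x2 ≥ 0.3   (phosphorus (P₂O₅))
  0.59x1 + 0.42x5 ≥ 0.98   (potassium (K₂O))
  0.18x4 ≥ 0.21   (sulfur)
  0.04x2 + 0.35x3 + 0.13x5 + 0.15x6 ≥ 0.77   (nitrogen)
  x1, x2, x3, x4, x5, x6 ≥ 0.
At the optimum only muriate of potash, bone meal, ammonium nitrate, gypsum are positive (potassium nitrate, calcium nitrate = 0). There the phosphorus (P₂O₅), potassium (K₂O), sulfur, nitrogen constraints are tight.
So muriate of potash = 1.661 kg, bone meal = 1.5 kg, ammonium nitrate = 2.029 kg, gypsum = 1.167 kg.
Objective = 0.52·1.661 + 0.75·1.5 + 0.78·2.029 + 0.14·1.167 = 3.7347.

€3.73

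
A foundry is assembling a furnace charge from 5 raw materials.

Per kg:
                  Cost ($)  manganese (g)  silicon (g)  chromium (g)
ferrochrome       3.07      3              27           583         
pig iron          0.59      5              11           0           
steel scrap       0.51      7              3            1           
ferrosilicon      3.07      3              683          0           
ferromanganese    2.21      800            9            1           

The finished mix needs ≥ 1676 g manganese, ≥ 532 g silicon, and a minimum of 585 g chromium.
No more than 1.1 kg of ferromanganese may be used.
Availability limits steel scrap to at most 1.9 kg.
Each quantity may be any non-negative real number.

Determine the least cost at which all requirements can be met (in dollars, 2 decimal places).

$98.47

Let x1 = kg of ferrochrome, x2 = kg of pig iron, x3 = kg of steel scrap, x4 = kg of ferrosilicon, x5 = kg of ferromanganese.
min 3.07x1 + 0.59x2 + 0.51x3 + 3.07x4 + 2.21x5 with:
  3x1 + 5x2 + 7x3 + 3x4 + 800x5 ≥ 1676   (manganese)
  27x1 + 11x2 + 3x3 + 683x4 + 9x5 ≥ 532   (silicon)
  583x1 + 1x3 + 1x5 ≥ 585   (chromium)
  x5 ≤ 1.1
  x3 ≤ 1.9
  x1, x2, x3, x4, x5 ≥ 0.
The minimum-cost mix takes nothing from ferrosilicon — only ferrochrome, pig iron, steel scrap, ferromanganese. There the manganese, chromium, the ferromanganese cap, the steel scrap cap constraints are tight.
That vertex is x1 = 0.99828, x2 = 155.94, x3 = 1.9, x5 = 1.1.
Hence cost = 3.07·0.99828 + 0.59·155.94 + 0.51·1.9 + 2.21·1.1 = $98.4693.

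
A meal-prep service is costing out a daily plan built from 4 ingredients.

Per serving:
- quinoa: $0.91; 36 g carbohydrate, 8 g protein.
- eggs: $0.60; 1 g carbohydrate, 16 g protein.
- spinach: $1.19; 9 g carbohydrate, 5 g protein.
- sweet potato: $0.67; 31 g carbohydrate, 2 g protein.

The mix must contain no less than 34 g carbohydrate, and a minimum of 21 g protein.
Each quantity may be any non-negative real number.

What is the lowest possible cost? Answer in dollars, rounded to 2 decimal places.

$1.35

Set it up as a linear program. Let x1 = servings of quinoa, x2 = servings of eggs, x3 = servings of spinach, x4 = servings of sweet potato.
Minimise 0.91x1 + 0.6x2 + 1.19x3 + 0.67x4 subject to:
  36x1 + 1x2 + 9x3 + 31x4 ≥ 34   (carbohydrate)
  8x1 + 16x2 + 5x3 + 2x4 ≥ 21   (protein)
  x1, x2, x3, x4 ≥ 0.
The cheapest feasible vertex uses only quinoa, eggs; spinach, sweet potato are not used. The carbohydrate and protein requirements are met with equality.
Optimal quantities: quinoa = 0.9208 servings, eggs = 0.8521 servings.
Objective = 0.91·0.9208 + 0.6·0.8521 = 1.3492.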